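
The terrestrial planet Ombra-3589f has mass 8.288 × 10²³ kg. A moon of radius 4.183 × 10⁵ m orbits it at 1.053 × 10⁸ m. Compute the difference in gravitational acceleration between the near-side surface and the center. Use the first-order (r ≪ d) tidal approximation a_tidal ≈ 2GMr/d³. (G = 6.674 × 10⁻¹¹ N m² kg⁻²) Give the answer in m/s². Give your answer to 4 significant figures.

3.963 × 10⁻⁵ m/s²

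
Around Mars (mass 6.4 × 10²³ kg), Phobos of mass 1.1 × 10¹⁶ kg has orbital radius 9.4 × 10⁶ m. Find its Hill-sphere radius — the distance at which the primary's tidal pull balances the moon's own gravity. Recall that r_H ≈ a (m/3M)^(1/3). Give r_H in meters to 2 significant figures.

r_H ≈ a (m/3M)^(1/3)
    = (9.4 × 10⁶) × (1.1 × 10¹⁶ / (3 × 6.4 × 10²³))^(1/3)
    = 1.7 × 10⁴ m

1.7 × 10⁴ m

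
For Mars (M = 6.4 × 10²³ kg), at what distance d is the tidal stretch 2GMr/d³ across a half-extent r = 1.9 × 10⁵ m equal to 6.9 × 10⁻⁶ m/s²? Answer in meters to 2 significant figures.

2GMr/d³ = a_tidal  ⇒  d = (2GMr / a_tidal)^(1/3)
d = (2 × 6.674×10⁻¹¹ × (6.4 × 10²³) × (1.9 × 10⁵) / (6.9 × 10⁻⁶))^(1/3)
  = 1.3 × 10⁸ m

1.3 × 10⁸ m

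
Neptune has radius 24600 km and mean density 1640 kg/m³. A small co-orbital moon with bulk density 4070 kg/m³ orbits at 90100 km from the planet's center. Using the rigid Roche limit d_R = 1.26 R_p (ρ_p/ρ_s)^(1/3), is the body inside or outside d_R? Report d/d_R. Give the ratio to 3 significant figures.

d_R = 1.26 × (24600 km) × (1640/4070)^(1/3) = 22890 km
d/d_R = (90100) / (22890) = 3.94
Since d/d_R > 1, the body is outside the Roche limit.

outside; d/d_R ≈ 3.94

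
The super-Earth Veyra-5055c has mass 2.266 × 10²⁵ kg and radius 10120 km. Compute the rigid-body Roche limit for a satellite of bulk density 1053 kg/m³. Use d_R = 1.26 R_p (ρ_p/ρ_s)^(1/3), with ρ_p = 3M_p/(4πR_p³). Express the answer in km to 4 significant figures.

ρ_p = 3M_p/(4πR_p³) = 3 × (2.266 × 10²⁵) / (4π × (1.012 × 10⁷ m)³) = 5220 kg/m³
d_R = 1.26 × 10120 km × (5220/1053)^(1/3)
    = 21740 km

21740 km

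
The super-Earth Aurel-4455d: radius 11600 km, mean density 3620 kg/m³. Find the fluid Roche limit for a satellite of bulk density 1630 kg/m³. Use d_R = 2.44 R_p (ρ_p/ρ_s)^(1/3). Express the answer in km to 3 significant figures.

d_R = 2.44 × 11600 km × (3620/1630)^(1/3)
    = 36900 km

36900 km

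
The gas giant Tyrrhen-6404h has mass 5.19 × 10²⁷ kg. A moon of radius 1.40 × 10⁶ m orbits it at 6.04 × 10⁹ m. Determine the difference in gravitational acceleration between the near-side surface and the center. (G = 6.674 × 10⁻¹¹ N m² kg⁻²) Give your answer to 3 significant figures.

4.40 × 10⁻⁶ m/s²

a_tidal = 2GMr/d³
        = 2 × (6.674 × 10⁻¹¹) × (5.19 × 10²⁷) × (1.40 × 10⁶) / (6.04 × 10⁹)³
        = 4.40 × 10⁻⁶ m/s²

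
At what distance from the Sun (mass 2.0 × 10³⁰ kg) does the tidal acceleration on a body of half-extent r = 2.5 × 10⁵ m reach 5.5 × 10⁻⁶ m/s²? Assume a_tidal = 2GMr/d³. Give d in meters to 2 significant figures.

2.3 × 10¹⁰ m

2GMr/d³ = a_tidal  ⇒  d = (2GMr / a_tidal)^(1/3)
d = (2 × 6.674×10⁻¹¹ × (2.0 × 10³⁰) × (2.5 × 10⁵) / (5.5 × 10⁻⁶))^(1/3)
  = 2.3 × 10¹⁰ m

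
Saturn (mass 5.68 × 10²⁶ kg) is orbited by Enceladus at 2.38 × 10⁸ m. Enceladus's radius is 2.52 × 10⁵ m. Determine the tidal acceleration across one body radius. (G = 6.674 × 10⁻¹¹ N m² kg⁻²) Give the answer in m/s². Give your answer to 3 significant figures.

Δg = 2GMr/d³
   = 2 × (6.674 × 10⁻¹¹) × (5.68 × 10²⁶) × (2.52 × 10⁵) / (2.38 × 10⁸)³
   = 1.42 × 10⁻³ m/s²

1.42 × 10⁻³ m/s²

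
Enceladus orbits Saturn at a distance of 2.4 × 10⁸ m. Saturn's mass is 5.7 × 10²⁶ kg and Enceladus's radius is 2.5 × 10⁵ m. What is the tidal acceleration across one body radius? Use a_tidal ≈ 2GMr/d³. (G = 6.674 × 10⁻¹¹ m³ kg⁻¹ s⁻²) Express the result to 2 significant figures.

Since r ≪ d, expand the inverse-square field across one radius to get the leading 2GMr/d³ term.
Δa = 2GMr/d³
   = 2 × (6.674 × 10⁻¹¹) × (5.7 × 10²⁶) × (2.5 × 10⁵) / (2.4 × 10⁸)³
   = 1.4 × 10⁻³ m/s²

1.4 × 10⁻³ m/s²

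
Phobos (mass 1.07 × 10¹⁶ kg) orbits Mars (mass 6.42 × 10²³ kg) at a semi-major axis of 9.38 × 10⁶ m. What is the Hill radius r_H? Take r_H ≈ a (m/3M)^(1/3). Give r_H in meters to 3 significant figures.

1.66 × 10⁴ m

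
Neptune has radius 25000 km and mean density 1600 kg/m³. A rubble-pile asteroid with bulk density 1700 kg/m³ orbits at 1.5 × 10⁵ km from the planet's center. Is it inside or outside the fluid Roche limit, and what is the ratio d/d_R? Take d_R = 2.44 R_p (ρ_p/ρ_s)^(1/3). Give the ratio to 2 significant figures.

d_R = 2.44 × (25000 km) × (1600/1700)^(1/3) = 59780 km
d/d_R = (1.5 × 10⁵) / (59780) = 2.5
Since d/d_R > 1, the body is outside the Roche limit.

outside; d/d_R ≈ 2.5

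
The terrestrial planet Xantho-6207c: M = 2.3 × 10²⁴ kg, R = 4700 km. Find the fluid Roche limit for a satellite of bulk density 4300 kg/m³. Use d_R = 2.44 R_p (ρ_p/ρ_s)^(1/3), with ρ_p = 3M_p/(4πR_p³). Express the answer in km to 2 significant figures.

ρ_p = 3M_p/(4πR_p³) = 3 × (2.3 × 10²⁴) / (4π × (4.7 × 10⁶ m)³) = 5300 kg/m³
d_R = 2.44 × 4700 km × (5300/4300)^(1/3)
    = 12000 km

12000 km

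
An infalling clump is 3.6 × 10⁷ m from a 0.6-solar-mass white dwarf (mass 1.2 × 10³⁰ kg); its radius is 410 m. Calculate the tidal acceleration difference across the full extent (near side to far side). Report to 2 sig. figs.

2.8 m/s²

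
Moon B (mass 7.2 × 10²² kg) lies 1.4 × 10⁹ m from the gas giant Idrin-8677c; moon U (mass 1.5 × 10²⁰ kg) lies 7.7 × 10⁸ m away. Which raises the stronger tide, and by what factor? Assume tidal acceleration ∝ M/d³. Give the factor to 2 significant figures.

Tidal stretch scales as M/d³; compute that for each body.
Moon B: (7.2 × 10²²) / (1.4 × 10⁹)³ = 2.624 × 10⁻⁵
Moon U: (1.5 × 10²⁰) / (7.7 × 10⁸)³ = 3.286 × 10⁻⁷
Ratio (larger/smaller) = 80

Moon B, by a factor of ≈ 80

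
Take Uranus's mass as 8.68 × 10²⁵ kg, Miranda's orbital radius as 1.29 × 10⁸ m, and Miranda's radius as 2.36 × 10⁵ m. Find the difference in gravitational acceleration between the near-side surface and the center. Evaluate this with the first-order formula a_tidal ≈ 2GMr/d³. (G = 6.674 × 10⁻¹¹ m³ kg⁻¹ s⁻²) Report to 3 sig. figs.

Δg = 2GMr/d³
   = 2 × (6.674 × 10⁻¹¹) × (8.68 × 10²⁵) × (2.36 × 10⁵) / (1.29 × 10⁸)³
   = 1.27 × 10⁻³ m/s²

1.27 × 10⁻³ m/s²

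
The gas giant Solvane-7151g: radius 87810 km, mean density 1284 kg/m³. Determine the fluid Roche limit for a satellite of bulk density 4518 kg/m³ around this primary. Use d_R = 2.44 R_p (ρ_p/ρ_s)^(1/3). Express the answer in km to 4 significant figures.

1.409 × 10⁵ km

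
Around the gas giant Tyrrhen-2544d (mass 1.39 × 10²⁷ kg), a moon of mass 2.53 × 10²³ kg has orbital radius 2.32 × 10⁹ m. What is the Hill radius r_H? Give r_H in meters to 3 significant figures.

r_H ≈ a (m/3M)^(1/3)
    = (2.32 × 10⁹) × (2.53 × 10²³ / (3 × 1.39 × 10²⁷))^(1/3)
    = 9.12 × 10⁷ m

9.12 × 10⁷ m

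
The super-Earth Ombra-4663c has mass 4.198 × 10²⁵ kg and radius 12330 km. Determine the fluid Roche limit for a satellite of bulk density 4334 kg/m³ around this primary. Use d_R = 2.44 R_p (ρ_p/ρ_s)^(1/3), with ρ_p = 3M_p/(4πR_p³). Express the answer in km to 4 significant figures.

32270 km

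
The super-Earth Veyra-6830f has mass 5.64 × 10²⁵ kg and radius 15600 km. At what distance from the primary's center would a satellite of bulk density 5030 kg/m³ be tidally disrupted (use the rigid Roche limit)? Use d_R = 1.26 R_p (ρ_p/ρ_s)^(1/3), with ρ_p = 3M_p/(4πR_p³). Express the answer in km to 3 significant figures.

17500 km

ρ_p = 3M_p/(4πR_p³) = 3 × (5.64 × 10²⁵) / (4π × (1.56 × 10⁷ m)³) = 3550 kg/m³
d_R = 1.26 × 15600 km × (3550/5030)^(1/3)
    = 17500 km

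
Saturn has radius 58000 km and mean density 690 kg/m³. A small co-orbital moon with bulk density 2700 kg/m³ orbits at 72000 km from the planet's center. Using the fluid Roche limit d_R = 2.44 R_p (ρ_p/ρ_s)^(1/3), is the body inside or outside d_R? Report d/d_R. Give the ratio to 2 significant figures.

d_R = 2.44 × (58000 km) × (690/2700)^(1/3) = 89810 km
d/d_R = (72000) / (89810) = 0.80
Since d/d_R < 1, the body is inside the Roche limit.

inside; d/d_R ≈ 0.80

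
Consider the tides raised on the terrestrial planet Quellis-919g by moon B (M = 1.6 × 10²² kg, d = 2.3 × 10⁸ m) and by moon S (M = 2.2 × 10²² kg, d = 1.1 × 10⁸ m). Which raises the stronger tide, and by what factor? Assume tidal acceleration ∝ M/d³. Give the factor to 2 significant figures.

Moon S, by a factor of ≈ 13

Tidal acceleration ∝ M/d³, so compare M/d³ for each.
Moon B: (1.6 × 10²²) / (2.3 × 10⁸)³ = 1.315 × 10⁻³
Moon S: (2.2 × 10²²) / (1.1 × 10⁸)³ = 1.653 × 10⁻²
Ratio (larger/smaller) = 13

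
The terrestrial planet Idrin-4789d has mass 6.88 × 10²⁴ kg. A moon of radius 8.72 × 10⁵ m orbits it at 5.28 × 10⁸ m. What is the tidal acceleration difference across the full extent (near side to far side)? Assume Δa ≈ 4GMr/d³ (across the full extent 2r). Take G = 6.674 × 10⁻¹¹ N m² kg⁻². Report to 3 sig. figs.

Δg = 4GMr/d³
   = 4 × (6.674 × 10⁻¹¹) × (6.88 × 10²⁴) × (8.72 × 10⁵) / (5.28 × 10⁸)³
   = 1.09 × 10⁻⁵ m/s²

1.09 × 10⁻⁵ m/s²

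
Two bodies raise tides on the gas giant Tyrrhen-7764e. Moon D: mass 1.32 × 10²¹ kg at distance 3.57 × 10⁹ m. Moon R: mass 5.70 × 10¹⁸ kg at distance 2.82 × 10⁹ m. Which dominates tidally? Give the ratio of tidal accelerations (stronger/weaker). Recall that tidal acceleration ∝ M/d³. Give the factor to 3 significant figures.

Tidal stretch scales as M/d³; compute that for each body.
Moon D: (1.32 × 10²¹) / (3.57 × 10⁹)³ = 2.901 × 10⁻⁸
Moon R: (5.70 × 10¹⁸) / (2.82 × 10⁹)³ = 2.542 × 10⁻¹⁰
Ratio (larger/smaller) = 114

Moon D, by a factor of ≈ 114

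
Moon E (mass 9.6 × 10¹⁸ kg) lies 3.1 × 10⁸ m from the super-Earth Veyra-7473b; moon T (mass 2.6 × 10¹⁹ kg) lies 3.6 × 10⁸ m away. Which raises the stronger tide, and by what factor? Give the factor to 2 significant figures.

Compare M/d³ for the two perturbers:
Moon E: (9.6 × 10¹⁸) / (3.1 × 10⁸)³ = 3.222 × 10⁻⁷
Moon T: (2.6 × 10¹⁹) / (3.6 × 10⁸)³ = 5.573 × 10⁻⁷
Ratio (larger/smaller) = 1.7

Moon T, by a factor of ≈ 1.7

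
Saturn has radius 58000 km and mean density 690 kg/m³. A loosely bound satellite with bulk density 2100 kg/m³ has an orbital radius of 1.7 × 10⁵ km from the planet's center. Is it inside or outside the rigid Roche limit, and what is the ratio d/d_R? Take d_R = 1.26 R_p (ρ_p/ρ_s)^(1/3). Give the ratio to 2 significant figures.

outside; d/d_R ≈ 3.4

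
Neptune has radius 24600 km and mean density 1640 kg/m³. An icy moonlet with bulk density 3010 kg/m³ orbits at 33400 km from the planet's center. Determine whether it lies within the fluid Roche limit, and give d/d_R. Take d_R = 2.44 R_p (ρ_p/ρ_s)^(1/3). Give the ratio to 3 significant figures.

inside; d/d_R ≈ 0.681

d_R = 2.44 × (24600 km) × (1640/3010)^(1/3) = 49020 km
d/d_R = (33400) / (49020) = 0.681
Since d/d_R < 1, the body is inside the Roche limit.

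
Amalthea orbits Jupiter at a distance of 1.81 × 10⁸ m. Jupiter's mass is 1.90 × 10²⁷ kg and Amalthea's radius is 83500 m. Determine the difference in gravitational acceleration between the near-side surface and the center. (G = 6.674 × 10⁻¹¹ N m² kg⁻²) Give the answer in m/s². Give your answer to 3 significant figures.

3.57 × 10⁻³ m/s²

Δg = 2GMr/d³
   = 2 × (6.674 × 10⁻¹¹) × (1.90 × 10²⁷) × (83500) / (1.81 × 10⁸)³
   = 3.57 × 10⁻³ m/s²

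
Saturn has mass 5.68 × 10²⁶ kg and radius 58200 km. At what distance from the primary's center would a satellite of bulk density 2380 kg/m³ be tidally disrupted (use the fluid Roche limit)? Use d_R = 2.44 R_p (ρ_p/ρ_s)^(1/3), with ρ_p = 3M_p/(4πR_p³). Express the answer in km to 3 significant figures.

93900 km

ρ_p = 3M_p/(4πR_p³) = 3 × (5.68 × 10²⁶) / (4π × (5.82 × 10⁷ m)³) = 688 kg/m³
d_R = 2.44 × 58200 km × (688/2380)^(1/3)
    = 93900 km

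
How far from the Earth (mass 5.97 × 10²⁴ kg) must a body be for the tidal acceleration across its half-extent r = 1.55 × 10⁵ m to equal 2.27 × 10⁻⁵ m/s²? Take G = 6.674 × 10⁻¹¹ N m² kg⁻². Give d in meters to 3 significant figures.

1.76 × 10⁸ m

2GMr/d³ = a_tidal  ⇒  d = (2GMr / a_tidal)^(1/3)
d = (2 × 6.674×10⁻¹¹ × (5.97 × 10²⁴) × (1.55 × 10⁵) / (2.27 × 10⁻⁵))^(1/3)
  = 1.76 × 10⁸ m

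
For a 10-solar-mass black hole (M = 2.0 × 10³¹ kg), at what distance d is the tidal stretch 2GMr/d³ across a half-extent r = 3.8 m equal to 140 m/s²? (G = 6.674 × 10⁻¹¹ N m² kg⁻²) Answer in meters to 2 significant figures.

2GMr/d³ = a_tidal  ⇒  d = (2GMr / a_tidal)^(1/3)
d = (2 × 6.674×10⁻¹¹ × (2.0 × 10³¹) × (3.8) / (140))^(1/3)
  = 4.2 × 10⁶ m

4.2 × 10⁶ m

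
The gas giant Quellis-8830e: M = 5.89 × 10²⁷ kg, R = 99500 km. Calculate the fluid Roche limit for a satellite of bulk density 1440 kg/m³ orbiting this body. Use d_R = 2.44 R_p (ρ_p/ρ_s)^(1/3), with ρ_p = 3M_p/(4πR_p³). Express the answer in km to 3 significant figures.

ρ_p = 3M_p/(4πR_p³) = 3 × (5.89 × 10²⁷) / (4π × (9.95 × 10⁷ m)³) = 1430 kg/m³
d_R = 2.44 × 99500 km × (1430/1440)^(1/3)
    = 2.42 × 10⁵ km

2.42 × 10⁵ km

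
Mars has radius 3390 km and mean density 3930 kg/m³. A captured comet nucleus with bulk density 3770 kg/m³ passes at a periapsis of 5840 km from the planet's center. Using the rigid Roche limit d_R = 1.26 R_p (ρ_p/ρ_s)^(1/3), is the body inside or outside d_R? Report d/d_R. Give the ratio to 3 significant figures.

d_R = 1.26 × (3390 km) × (3930/3770)^(1/3) = 4331 km
d/d_R = (5840) / (4331) = 1.35
Since d/d_R > 1, the body is outside the Roche limit.

outside; d/d_R ≈ 1.35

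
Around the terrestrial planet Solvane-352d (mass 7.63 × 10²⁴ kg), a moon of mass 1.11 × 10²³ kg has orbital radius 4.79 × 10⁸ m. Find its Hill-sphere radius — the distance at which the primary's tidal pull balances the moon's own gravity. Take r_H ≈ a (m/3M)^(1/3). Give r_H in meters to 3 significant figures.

r_H ≈ a (m/3M)^(1/3)
    = (4.79 × 10⁸) × (1.11 × 10²³ / (3 × 7.63 × 10²⁴))^(1/3)
    = 8.11 × 10⁷ m

8.11 × 10⁷ m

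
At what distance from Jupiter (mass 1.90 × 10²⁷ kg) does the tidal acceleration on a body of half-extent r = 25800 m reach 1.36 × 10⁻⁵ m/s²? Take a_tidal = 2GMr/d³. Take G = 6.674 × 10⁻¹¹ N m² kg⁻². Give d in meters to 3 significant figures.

7.84 × 10⁸ m

2GMr/d³ = a_tidal  ⇒  d = (2GMr / a_tidal)^(1/3)
d = (2 × 6.674×10⁻¹¹ × (1.90 × 10²⁷) × (25800) / (1.36 × 10⁻⁵))^(1/3)
  = 7.84 × 10⁸ m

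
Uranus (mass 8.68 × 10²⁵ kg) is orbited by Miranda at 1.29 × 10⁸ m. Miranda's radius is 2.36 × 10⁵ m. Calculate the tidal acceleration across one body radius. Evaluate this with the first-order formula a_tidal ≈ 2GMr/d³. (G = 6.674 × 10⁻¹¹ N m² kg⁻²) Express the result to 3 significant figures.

1.27 × 10⁻³ m/s²

The tidal stretch is the gradient of GM/d² times the body's extent r, hence the 1/d³ dependence.
Δg = 2GMr/d³
   = 2 × (6.674 × 10⁻¹¹) × (8.68 × 10²⁵) × (2.36 × 10⁵) / (1.29 × 10⁸)³
   = 1.27 × 10⁻³ m/s²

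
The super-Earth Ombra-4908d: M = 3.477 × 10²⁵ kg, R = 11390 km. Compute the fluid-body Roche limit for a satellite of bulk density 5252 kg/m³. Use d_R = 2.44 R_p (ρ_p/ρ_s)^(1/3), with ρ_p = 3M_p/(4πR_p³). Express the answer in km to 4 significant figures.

28420 km

ρ_p = 3M_p/(4πR_p³) = 3 × (3.477 × 10²⁵) / (4π × (1.139 × 10⁷ m)³) = 5618 kg/m³
d_R = 2.44 × 11390 km × (5618/5252)^(1/3)
    = 28420 km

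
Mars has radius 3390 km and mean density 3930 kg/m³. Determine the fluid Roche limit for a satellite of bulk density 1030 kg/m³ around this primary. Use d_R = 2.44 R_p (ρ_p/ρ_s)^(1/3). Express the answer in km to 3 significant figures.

d_R = 2.44 × 3390 km × (3930/1030)^(1/3)
    = 12900 km

12900 km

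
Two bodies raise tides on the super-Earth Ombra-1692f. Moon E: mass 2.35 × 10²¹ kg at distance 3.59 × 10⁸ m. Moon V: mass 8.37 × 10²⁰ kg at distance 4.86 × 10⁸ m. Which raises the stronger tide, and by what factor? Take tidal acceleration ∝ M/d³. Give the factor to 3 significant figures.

Moon E, by a factor of ≈ 6.97

Tidal stretch scales as M/d³; compute that for each body.
Moon E: (2.35 × 10²¹) / (3.59 × 10⁸)³ = 5.079 × 10⁻⁵
Moon V: (8.37 × 10²⁰) / (4.86 × 10⁸)³ = 7.291 × 10⁻⁶
Ratio (larger/smaller) = 6.97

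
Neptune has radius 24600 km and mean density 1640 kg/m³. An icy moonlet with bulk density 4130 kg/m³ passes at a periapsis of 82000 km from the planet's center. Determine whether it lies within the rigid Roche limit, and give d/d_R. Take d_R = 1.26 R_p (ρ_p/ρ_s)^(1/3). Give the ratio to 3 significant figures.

outside; d/d_R ≈ 3.60

d_R = 1.26 × (24600 km) × (1640/4130)^(1/3) = 22780 km
d/d_R = (82000) / (22780) = 3.60
Since d/d_R > 1, the body is outside the Roche limit.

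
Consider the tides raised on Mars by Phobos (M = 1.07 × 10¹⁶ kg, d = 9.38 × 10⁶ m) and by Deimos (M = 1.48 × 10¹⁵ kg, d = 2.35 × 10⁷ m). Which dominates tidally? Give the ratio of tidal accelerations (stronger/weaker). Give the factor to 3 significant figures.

Tidal stretch scales as M/d³; compute that for each body.
Phobos: (1.07 × 10¹⁶) / (9.38 × 10⁶)³ = 1.297 × 10⁻⁵
Deimos: (1.48 × 10¹⁵) / (2.35 × 10⁷)³ = 1.140 × 10⁻⁷
Ratio (larger/smaller) = 114

Phobos, by a factor of ≈ 114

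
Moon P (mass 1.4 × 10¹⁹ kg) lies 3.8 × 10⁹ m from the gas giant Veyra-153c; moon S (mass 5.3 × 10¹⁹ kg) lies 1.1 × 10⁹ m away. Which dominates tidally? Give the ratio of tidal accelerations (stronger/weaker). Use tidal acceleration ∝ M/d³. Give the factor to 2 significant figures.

Moon S, by a factor of ≈ 160

The tide-raising term goes as M/d³ (the gradient of a 1/d² field).
Moon P: (1.4 × 10¹⁹) / (3.8 × 10⁹)³ = 2.551 × 10⁻¹⁰
Moon S: (5.3 × 10¹⁹) / (1.1 × 10⁹)³ = 3.982 × 10⁻⁸
Ratio (larger/smaller) = 160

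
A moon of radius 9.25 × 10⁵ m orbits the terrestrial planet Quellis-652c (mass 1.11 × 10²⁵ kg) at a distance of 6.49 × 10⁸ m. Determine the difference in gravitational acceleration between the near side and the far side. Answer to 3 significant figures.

1.00 × 10⁻⁵ m/s²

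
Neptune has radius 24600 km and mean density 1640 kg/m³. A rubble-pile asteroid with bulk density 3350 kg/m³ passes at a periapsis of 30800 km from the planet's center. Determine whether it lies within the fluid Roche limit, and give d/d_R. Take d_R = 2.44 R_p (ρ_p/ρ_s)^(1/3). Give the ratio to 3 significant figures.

d_R = 2.44 × (24600 km) × (1640/3350)^(1/3) = 47310 km
d/d_R = (30800) / (47310) = 0.651
Since d/d_R < 1, the body is inside the Roche limit.

inside; d/d_R ≈ 0.651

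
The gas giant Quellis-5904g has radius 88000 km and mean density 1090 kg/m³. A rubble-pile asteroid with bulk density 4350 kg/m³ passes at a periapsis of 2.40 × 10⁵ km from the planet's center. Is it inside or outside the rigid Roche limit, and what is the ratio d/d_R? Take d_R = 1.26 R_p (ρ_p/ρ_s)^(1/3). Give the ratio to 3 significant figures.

outside; d/d_R ≈ 3.43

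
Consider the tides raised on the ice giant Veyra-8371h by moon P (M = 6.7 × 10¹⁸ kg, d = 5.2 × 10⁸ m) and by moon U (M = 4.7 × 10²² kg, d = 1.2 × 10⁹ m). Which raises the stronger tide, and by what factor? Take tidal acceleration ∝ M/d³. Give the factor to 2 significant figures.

Compare M/d³ for the two perturbers:
Moon P: (6.7 × 10¹⁸) / (5.2 × 10⁸)³ = 4.765 × 10⁻⁸
Moon U: (4.7 × 10²²) / (1.2 × 10⁹)³ = 2.720 × 10⁻⁵
Ratio (larger/smaller) = 570

Moon U, by a factor of ≈ 570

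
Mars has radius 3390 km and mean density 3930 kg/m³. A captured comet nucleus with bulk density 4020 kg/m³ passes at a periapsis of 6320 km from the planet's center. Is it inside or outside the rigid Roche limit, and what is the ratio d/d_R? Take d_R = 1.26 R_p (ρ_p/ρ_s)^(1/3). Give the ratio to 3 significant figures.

outside; d/d_R ≈ 1.49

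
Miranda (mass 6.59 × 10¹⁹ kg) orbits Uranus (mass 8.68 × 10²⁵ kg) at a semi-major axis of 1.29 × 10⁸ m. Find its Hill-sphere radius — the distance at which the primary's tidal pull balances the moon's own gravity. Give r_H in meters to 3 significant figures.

r_H ≈ a (m/3M)^(1/3)
    = (1.29 × 10⁸) × (6.59 × 10¹⁹ / (3 × 8.68 × 10²⁵))^(1/3)
    = 8.16 × 10⁵ m

8.16 × 10⁵ m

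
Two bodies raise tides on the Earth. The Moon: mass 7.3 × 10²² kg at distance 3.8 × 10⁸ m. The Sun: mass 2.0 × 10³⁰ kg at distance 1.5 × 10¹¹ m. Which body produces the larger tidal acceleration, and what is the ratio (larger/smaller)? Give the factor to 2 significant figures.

The Moon, by a factor of ≈ 2.2

Tidal acceleration ∝ M/d³, so compare M/d³ for each.
The Moon: (7.3 × 10²²) / (3.8 × 10⁸)³ = 1.330 × 10⁻³
The Sun: (2.0 × 10³⁰) / (1.5 × 10¹¹)³ = 5.926 × 10⁻⁴
Ratio (larger/smaller) = 2.2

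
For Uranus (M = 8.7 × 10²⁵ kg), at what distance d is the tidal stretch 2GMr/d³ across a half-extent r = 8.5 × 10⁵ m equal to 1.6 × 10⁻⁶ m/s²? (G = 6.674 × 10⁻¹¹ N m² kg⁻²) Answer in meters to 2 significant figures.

1.8 × 10⁹ m

2GMr/d³ = a_tidal  ⇒  d = (2GMr / a_tidal)^(1/3)
d = (2 × 6.674×10⁻¹¹ × (8.7 × 10²⁵) × (8.5 × 10⁵) / (1.6 × 10⁻⁶))^(1/3)
  = 1.8 × 10⁹ m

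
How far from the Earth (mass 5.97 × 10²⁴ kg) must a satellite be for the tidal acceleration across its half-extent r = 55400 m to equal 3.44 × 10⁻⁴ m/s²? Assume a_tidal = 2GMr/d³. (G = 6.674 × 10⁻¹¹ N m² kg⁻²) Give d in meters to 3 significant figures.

2GMr/d³ = a_tidal  ⇒  d = (2GMr / a_tidal)^(1/3)
d = (2 × 6.674×10⁻¹¹ × (5.97 × 10²⁴) × (55400) / (3.44 × 10⁻⁴))^(1/3)
  = 5.04 × 10⁷ m

5.04 × 10⁷ m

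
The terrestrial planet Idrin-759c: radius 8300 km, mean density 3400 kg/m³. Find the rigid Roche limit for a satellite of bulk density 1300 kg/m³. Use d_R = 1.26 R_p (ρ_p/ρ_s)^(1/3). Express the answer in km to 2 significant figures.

d_R = 1.26 × 8300 km × (3400/1300)^(1/3)
    = 14000 km

14000 km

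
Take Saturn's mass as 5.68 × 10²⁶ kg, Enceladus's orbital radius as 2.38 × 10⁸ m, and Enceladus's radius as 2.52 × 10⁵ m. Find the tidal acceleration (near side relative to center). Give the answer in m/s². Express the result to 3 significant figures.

1.42 × 10⁻³ m/s²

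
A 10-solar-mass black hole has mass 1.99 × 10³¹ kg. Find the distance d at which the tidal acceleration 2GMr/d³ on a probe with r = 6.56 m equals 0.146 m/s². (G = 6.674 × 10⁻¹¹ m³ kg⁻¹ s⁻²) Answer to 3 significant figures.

4.92 × 10⁷ m

2GMr/d³ = a_tidal  ⇒  d = (2GMr / a_tidal)^(1/3)
d = (2 × 6.674×10⁻¹¹ × (1.99 × 10³¹) × (6.56) / (0.146))^(1/3)
  = 4.92 × 10⁷ m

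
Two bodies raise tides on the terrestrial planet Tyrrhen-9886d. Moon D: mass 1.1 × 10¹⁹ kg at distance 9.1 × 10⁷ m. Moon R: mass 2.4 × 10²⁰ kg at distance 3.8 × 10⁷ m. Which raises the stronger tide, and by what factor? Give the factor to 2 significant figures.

Tidal acceleration ∝ M/d³, so compare M/d³ for each.
Moon D: (1.1 × 10¹⁹) / (9.1 × 10⁷)³ = 1.460 × 10⁻⁵
Moon R: (2.4 × 10²⁰) / (3.8 × 10⁷)³ = 4.374 × 10⁻³
Ratio (larger/smaller) = 300

Moon R, by a factor of ≈ 300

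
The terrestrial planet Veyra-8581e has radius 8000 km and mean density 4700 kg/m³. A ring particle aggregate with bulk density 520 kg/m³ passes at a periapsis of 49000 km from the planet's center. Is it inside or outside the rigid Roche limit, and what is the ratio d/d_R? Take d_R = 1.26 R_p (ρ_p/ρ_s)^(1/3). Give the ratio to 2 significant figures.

outside; d/d_R ≈ 2.3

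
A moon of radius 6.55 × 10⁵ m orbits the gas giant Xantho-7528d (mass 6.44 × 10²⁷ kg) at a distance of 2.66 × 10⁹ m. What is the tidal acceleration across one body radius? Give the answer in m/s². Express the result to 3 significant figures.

Δg = 2GMr/d³
   = 2 × (6.674 × 10⁻¹¹) × (6.44 × 10²⁷) × (6.55 × 10⁵) / (2.66 × 10⁹)³
   = 2.99 × 10⁻⁵ m/s²

2.99 × 10⁻⁵ m/s²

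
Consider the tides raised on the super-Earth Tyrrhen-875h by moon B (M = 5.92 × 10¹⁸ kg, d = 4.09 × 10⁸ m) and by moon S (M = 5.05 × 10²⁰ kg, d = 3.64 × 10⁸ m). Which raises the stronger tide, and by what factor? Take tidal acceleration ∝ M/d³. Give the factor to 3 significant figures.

Moon S, by a factor of ≈ 121

Compare M/d³ for the two perturbers:
Moon B: (5.92 × 10¹⁸) / (4.09 × 10⁸)³ = 8.653 × 10⁻⁸
Moon S: (5.05 × 10²⁰) / (3.64 × 10⁸)³ = 1.047 × 10⁻⁵
Ratio (larger/smaller) = 121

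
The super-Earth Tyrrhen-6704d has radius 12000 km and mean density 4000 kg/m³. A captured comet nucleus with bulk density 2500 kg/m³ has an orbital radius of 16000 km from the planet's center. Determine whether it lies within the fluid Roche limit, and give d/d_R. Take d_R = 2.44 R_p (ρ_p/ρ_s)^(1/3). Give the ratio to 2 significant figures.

inside; d/d_R ≈ 0.47

d_R = 2.44 × (12000 km) × (4000/2500)^(1/3) = 34250 km
d/d_R = (16000) / (34250) = 0.47
Since d/d_R < 1, the body is inside the Roche limit.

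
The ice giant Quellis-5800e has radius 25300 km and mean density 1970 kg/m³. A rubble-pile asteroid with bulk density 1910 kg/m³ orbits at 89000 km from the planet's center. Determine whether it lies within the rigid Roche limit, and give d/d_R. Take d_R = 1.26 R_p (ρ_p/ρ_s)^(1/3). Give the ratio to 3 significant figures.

d_R = 1.26 × (25300 km) × (1970/1910)^(1/3) = 32210 km
d/d_R = (89000) / (32210) = 2.76
Since d/d_R > 1, the body is outside the Roche limit.

outside; d/d_R ≈ 2.76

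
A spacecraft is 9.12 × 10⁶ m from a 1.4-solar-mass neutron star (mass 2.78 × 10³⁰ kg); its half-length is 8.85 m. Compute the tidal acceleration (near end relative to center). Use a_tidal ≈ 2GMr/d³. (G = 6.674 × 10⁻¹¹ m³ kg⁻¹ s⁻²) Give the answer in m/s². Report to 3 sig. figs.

4.33 m/s²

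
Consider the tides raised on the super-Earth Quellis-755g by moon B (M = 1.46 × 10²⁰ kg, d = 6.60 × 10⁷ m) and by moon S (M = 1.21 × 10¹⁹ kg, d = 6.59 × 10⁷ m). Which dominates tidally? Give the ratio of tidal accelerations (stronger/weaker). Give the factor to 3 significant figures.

Tidal stretch scales as M/d³; compute that for each body.
Moon B: (1.46 × 10²⁰) / (6.60 × 10⁷)³ = 5.078 × 10⁻⁴
Moon S: (1.21 × 10¹⁹) / (6.59 × 10⁷)³ = 4.228 × 10⁻⁵
Ratio (larger/smaller) = 12.0

Moon B, by a factor of ≈ 12.0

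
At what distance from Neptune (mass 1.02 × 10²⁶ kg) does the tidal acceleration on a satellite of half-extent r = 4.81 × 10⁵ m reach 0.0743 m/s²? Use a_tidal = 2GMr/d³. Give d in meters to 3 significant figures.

4.45 × 10⁷ m

2GMr/d³ = a_tidal  ⇒  d = (2GMr / a_tidal)^(1/3)
d = (2 × 6.674×10⁻¹¹ × (1.02 × 10²⁶) × (4.81 × 10⁵) / (0.0743))^(1/3)
  = 4.45 × 10⁷ m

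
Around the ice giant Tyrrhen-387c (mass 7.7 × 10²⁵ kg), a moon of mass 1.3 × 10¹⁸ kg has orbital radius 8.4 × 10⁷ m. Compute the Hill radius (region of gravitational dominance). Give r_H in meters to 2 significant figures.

r_H ≈ a (m/3M)^(1/3)
    = (8.4 × 10⁷) × (1.3 × 10¹⁸ / (3 × 7.7 × 10²⁵))^(1/3)
    = 1.5 × 10⁵ m

1.5 × 10⁵ m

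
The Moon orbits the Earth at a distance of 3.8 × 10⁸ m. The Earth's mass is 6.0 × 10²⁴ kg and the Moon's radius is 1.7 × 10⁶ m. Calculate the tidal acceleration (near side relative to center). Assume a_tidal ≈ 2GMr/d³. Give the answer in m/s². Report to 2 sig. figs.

Δa = 2GMr/d³
   = 2 × (6.674 × 10⁻¹¹) × (6.0 × 10²⁴) × (1.7 × 10⁶) / (3.8 × 10⁸)³
   = 2.5 × 10⁻⁵ m/s²

2.5 × 10⁻⁵ m/s²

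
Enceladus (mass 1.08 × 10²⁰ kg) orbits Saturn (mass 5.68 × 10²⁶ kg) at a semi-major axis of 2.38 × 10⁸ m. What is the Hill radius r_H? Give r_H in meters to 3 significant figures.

9.49 × 10⁵ m

r_H ≈ a (m/3M)^(1/3)
    = (2.38 × 10⁸) × (1.08 × 10²⁰ / (3 × 5.68 × 10²⁶))^(1/3)
    = 9.49 × 10⁵ m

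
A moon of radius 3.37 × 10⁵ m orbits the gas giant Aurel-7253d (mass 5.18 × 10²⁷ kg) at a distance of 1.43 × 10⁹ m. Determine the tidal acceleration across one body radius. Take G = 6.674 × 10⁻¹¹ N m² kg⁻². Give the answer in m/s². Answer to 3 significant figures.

7.97 × 10⁻⁵ m/s²

Δa = 2GMr/d³
   = 2 × (6.674 × 10⁻¹¹) × (5.18 × 10²⁷) × (3.37 × 10⁵) / (1.43 × 10⁹)³
   = 7.97 × 10⁻⁵ m/s²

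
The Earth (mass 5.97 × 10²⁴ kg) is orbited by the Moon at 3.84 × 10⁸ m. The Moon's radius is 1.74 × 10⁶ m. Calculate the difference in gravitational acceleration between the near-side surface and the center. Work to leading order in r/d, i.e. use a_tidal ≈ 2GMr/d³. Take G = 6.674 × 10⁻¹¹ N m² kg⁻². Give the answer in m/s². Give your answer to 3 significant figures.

2.45 × 10⁻⁵ m/s²

Differencing GM/(d−r)² and GM/d² to first order in r/d gives 2GMr/d³.
Δa = 2GMr/d³
   = 2 × (6.674 × 10⁻¹¹) × (5.97 × 10²⁴) × (1.74 × 10⁶) / (3.84 × 10⁸)³
   = 2.45 × 10⁻⁵ m/s²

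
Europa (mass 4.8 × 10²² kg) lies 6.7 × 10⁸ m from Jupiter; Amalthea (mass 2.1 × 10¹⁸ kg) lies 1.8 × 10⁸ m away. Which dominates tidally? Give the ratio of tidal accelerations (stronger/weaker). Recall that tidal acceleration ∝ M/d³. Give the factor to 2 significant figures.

Compare M/d³ for the two perturbers:
Europa: (4.8 × 10²²) / (6.7 × 10⁸)³ = 1.596 × 10⁻⁴
Amalthea: (2.1 × 10¹⁸) / (1.8 × 10⁸)³ = 3.601 × 10⁻⁷
Ratio (larger/smaller) = 440

Europa, by a factor of ≈ 440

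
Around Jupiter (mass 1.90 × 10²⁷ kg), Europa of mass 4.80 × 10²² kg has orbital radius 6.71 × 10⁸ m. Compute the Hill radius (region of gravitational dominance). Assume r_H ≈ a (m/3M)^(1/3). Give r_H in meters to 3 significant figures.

1.37 × 10⁷ m

r_H ≈ a (m/3M)^(1/3)
    = (6.71 × 10⁸) × (4.80 × 10²² / (3 × 1.90 × 10²⁷))^(1/3)
    = 1.37 × 10⁷ m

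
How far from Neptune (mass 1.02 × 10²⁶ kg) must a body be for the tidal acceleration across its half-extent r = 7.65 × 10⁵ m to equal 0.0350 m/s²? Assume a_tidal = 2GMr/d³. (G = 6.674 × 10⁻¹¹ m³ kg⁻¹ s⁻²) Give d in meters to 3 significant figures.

6.68 × 10⁷ m

2GMr/d³ = a_tidal  ⇒  d = (2GMr / a_tidal)^(1/3)
d = (2 × 6.674×10⁻¹¹ × (1.02 × 10²⁶) × (7.65 × 10⁵) / (0.0350))^(1/3)
  = 6.68 × 10⁷ m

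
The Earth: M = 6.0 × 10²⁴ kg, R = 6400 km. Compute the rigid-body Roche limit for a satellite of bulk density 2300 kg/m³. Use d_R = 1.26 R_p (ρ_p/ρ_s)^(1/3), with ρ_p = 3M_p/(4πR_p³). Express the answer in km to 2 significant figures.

ρ_p = 3M_p/(4πR_p³) = 3 × (6.0 × 10²⁴) / (4π × (6.4 × 10⁶ m)³) = 5500 kg/m³
d_R = 1.26 × 6400 km × (5500/2300)^(1/3)
    = 11000 km

11000 km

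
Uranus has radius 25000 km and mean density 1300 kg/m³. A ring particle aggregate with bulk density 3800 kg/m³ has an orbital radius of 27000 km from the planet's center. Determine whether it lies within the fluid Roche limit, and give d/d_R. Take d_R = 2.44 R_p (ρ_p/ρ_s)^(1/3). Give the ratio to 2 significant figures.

inside; d/d_R ≈ 0.63

d_R = 2.44 × (25000 km) × (1300/3800)^(1/3) = 42660 km
d/d_R = (27000) / (42660) = 0.63
Since d/d_R < 1, the body is inside the Roche limit.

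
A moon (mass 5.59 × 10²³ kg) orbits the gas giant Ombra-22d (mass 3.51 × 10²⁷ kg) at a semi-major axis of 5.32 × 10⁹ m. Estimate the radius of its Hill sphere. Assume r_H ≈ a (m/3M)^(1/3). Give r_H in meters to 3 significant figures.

2.00 × 10⁸ m

r_H ≈ a (m/3M)^(1/3)
    = (5.32 × 10⁹) × (5.59 × 10²³ / (3 × 3.51 × 10²⁷))^(1/3)
    = 2.00 × 10⁸ m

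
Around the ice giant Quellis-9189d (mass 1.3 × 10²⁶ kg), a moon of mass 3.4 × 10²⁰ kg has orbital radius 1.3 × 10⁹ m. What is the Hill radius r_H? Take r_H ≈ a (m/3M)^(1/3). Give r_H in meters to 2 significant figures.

1.2 × 10⁷ m

r_H ≈ a (m/3M)^(1/3)
    = (1.3 × 10⁹) × (3.4 × 10²⁰ / (3 × 1.3 × 10²⁶))^(1/3)
    = 1.2 × 10⁷ m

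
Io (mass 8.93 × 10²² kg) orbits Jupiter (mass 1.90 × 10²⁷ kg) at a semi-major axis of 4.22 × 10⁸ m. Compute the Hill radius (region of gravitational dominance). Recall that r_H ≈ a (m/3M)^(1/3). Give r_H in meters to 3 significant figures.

r_H ≈ a (m/3M)^(1/3)
    = (4.22 × 10⁸) × (8.93 × 10²² / (3 × 1.90 × 10²⁷))^(1/3)
    = 1.06 × 10⁷ m

1.06 × 10⁷ m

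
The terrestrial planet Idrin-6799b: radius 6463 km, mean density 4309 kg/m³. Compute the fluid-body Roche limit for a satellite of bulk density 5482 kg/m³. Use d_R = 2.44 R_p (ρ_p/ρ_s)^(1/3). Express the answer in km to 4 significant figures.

14550 km

d_R = 2.44 × 6463 km × (4309/5482)^(1/3)
    = 14550 km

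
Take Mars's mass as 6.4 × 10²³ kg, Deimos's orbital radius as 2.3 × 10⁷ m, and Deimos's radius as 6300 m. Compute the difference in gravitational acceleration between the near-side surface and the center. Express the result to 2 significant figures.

4.4 × 10⁻⁵ m/s²

Differencing GM/(d−r)² and GM/d² to first order in r/d gives 2GMr/d³.
a_tidal = 2GMr/d³
        = 2 × (6.674 × 10⁻¹¹) × (6.4 × 10²³) × (6300) / (2.3 × 10⁷)³
        = 4.4 × 10⁻⁵ m/s²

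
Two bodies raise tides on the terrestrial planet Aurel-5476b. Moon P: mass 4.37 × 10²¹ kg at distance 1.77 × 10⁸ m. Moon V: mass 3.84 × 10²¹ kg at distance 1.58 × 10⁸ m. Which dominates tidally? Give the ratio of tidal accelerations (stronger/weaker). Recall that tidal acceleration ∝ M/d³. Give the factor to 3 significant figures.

Moon V, by a factor of ≈ 1.24

The tide-raising term goes as M/d³ (the gradient of a 1/d² field).
Moon P: (4.37 × 10²¹) / (1.77 × 10⁸)³ = 7.881 × 10⁻⁴
Moon V: (3.84 × 10²¹) / (1.58 × 10⁸)³ = 9.736 × 10⁻⁴
Ratio (larger/smaller) = 1.24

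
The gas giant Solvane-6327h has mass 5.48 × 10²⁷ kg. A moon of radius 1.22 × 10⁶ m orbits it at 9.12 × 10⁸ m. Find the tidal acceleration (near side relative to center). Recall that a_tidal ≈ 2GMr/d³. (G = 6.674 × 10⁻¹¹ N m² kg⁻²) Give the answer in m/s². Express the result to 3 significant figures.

1.18 × 10⁻³ m/s²

a_tidal = 2GMr/d³
        = 2 × (6.674 × 10⁻¹¹) × (5.48 × 10²⁷) × (1.22 × 10⁶) / (9.12 × 10⁸)³
        = 1.18 × 10⁻³ m/s²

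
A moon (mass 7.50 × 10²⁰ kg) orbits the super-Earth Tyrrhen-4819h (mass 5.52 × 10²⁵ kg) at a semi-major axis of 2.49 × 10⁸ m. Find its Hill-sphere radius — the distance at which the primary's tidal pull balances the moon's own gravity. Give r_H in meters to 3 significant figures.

4.12 × 10⁶ m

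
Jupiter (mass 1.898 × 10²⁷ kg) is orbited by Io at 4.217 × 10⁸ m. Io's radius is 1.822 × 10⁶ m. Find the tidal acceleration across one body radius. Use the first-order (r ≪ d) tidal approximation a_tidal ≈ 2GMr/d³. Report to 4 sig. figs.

6.155 × 10⁻³ m/s²

Differencing GM/(d−r)² and GM/d² to first order in r/d gives 2GMr/d³.
Δa = 2GMr/d³
   = 2 × (6.674 × 10⁻¹¹) × (1.898 × 10²⁷) × (1.822 × 10⁶) / (4.217 × 10⁸)³
   = 6.155 × 10⁻³ m/s²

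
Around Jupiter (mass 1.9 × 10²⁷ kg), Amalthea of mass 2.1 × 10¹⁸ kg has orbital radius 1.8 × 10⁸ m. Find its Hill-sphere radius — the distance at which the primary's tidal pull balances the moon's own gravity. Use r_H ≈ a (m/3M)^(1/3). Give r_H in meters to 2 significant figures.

1.3 × 10⁵ m

r_H ≈ a (m/3M)^(1/3)
    = (1.8 × 10⁸) × (2.1 × 10¹⁸ / (3 × 1.9 × 10²⁷))^(1/3)
    = 1.3 × 10⁵ m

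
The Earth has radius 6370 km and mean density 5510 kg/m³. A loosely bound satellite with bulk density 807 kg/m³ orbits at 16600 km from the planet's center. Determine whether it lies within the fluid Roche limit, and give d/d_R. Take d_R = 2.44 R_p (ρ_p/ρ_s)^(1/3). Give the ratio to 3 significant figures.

d_R = 2.44 × (6370 km) × (5510/807)^(1/3) = 29490 km
d/d_R = (16600) / (29490) = 0.563
Since d/d_R < 1, the body is inside the Roche limit.

inside; d/d_R ≈ 0.563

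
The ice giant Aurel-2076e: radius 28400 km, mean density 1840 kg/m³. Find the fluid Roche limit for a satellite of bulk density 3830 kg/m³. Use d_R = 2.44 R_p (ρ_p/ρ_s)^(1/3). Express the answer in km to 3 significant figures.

d_R = 2.44 × 28400 km × (1840/3830)^(1/3)
    = 54300 km

54300 km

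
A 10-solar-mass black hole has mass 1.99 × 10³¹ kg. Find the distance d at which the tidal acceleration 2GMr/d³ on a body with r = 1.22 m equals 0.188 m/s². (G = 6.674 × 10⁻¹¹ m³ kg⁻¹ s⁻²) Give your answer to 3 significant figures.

2.58 × 10⁷ m

2GMr/d³ = a_tidal  ⇒  d = (2GMr / a_tidal)^(1/3)
d = (2 × 6.674×10⁻¹¹ × (1.99 × 10³¹) × (1.22) / (0.188))^(1/3)
  = 2.58 × 10⁷ m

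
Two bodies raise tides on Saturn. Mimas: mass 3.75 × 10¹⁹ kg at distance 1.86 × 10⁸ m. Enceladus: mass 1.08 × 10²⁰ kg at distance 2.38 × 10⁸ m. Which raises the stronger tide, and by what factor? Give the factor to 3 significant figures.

Enceladus, by a factor of ≈ 1.37

Tidal acceleration ∝ M/d³, so compare M/d³ for each.
Mimas: (3.75 × 10¹⁹) / (1.86 × 10⁸)³ = 5.828 × 10⁻⁶
Enceladus: (1.08 × 10²⁰) / (2.38 × 10⁸)³ = 8.011 × 10⁻⁶
Ratio (larger/smaller) = 1.37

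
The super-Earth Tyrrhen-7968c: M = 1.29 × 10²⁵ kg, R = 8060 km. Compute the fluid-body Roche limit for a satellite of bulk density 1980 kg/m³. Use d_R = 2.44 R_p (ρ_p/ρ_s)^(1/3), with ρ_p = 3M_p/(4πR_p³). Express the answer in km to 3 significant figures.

28300 km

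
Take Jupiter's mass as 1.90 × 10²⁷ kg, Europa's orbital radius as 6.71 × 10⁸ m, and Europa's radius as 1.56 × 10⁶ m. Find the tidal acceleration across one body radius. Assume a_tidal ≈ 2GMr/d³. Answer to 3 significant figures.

a_tidal = 2GMr/d³
        = 2 × (6.674 × 10⁻¹¹) × (1.90 × 10²⁷) × (1.56 × 10⁶) / (6.71 × 10⁸)³
        = 1.31 × 10⁻³ m/s²

1.31 × 10⁻³ m/s²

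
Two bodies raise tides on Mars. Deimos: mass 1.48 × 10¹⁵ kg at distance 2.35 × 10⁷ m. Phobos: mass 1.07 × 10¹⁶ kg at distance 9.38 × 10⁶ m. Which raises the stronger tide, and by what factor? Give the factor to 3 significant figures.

Phobos, by a factor of ≈ 114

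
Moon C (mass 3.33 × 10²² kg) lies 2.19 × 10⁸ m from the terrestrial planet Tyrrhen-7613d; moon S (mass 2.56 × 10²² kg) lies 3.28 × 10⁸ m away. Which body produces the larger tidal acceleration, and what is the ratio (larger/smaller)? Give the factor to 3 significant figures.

Tidal stretch scales as M/d³; compute that for each body.
Moon C: (3.33 × 10²²) / (2.19 × 10⁸)³ = 3.170 × 10⁻³
Moon S: (2.56 × 10²²) / (3.28 × 10⁸)³ = 7.255 × 10⁻⁴
Ratio (larger/smaller) = 4.37

Moon C, by a factor of ≈ 4.37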